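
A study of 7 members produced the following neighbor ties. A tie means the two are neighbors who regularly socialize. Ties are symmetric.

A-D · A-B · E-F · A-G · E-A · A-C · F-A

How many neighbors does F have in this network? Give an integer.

2

F is directly tied to A and E. That is 2 neighbors, so the degree of F is 2.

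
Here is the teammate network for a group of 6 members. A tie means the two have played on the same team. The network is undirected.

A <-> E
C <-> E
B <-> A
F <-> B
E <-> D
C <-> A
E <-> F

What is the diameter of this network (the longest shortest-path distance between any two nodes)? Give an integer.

Eccentricity of each node (its greatest distance to any other): A:2, B:3, C:2, D:3, E:2, F:2.
The maximum eccentricity is 3, realized for instance by the pair D–B via D – E – F – B. So the diameter is 3.

3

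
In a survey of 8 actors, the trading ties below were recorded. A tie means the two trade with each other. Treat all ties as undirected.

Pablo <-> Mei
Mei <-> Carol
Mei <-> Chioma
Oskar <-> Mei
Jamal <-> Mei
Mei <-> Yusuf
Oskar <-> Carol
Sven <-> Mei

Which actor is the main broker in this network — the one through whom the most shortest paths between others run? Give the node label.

Mei

Unnormalized betweenness of each node: Carol:0, Chioma:0, Jamal:0, Mei:20, Oskar:0, Pablo:0, Sven:0, Yusuf:0.
Mei has the largest value, 20, making it the main broker — the node through which the most shortest paths run.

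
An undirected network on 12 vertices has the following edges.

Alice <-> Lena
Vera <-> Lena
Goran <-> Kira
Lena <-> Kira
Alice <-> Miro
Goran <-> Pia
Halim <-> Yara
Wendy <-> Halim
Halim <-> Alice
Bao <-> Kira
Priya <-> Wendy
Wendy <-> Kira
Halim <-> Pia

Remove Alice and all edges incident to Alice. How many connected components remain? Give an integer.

Without Alice, the remaining ties split the others into: {Bao, Goran, Halim, Kira, Lena, Pia, Priya, Vera, Wendy, Yara}; {Miro}.
That's 2 separate components.

2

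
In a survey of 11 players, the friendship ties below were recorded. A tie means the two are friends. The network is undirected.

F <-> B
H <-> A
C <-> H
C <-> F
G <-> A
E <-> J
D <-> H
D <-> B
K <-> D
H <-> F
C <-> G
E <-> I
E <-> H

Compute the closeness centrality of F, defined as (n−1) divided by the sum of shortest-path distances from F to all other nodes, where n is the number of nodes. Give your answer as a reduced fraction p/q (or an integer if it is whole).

Distances from F: A:2, B:1, C:1, D:2, E:2, G:2, H:1, I:3, J:3, K:3. Sum = 20.
n = 11, so closeness = 10/20 = 1/2.

1/2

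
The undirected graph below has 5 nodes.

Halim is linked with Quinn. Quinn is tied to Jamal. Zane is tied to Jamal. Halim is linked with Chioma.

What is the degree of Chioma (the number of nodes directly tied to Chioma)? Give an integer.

1

Chioma is directly tied to Halim. That is 1 neighbor, so the degree of Chioma is 1.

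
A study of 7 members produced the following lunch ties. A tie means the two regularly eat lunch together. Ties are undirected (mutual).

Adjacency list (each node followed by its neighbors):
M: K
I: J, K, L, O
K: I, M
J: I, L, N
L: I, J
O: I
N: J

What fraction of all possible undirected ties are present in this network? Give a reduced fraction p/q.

1/3

There are 7 edges and 7 nodes, so the maximum possible is C(7,2) = 21.
Density = 7/21 = 1/3.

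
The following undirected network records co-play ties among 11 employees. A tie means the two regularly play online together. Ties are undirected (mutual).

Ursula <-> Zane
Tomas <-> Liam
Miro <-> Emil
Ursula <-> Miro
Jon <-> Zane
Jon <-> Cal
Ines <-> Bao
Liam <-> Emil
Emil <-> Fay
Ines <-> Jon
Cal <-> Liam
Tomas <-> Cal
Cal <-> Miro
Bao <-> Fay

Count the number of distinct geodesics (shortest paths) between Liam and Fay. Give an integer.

1

The shortest distance is 2, and the only length-2 path is Liam–Emil–Fay. So there is exactly 1 shortest path.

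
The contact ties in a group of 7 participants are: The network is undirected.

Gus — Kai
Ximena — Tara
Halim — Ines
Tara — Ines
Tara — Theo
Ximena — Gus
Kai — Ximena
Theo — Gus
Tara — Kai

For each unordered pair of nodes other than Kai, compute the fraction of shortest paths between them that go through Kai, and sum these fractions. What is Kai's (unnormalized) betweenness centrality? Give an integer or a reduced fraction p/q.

Pairs whose geodesics pass through Kai — Ines–Gus: 1/3; Halim–Gus: 1/3; Tara–Gus: 1/3.
All other pairs contribute 0.
Summing the contributions gives betweenness(Kai) = 1.

1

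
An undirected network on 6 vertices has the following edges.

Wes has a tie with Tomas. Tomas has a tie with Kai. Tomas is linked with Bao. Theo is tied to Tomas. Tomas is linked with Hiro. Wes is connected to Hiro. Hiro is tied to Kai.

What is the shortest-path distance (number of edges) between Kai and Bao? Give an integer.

One shortest route is Kai – Tomas – Bao, which uses 2 edges, and Kai and Bao are not directly tied, so nothing shorter exists. So d(Kai,Bao) = 2.

2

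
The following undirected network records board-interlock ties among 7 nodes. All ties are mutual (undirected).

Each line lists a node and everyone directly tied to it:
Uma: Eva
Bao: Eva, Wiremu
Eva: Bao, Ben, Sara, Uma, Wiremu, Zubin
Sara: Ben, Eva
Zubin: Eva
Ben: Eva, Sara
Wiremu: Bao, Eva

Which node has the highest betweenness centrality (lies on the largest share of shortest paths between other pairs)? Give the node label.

Unnormalized betweenness of each node: Bao:0, Ben:0, Eva:13, Sara:0, Uma:0, Wiremu:0, Zubin:0.
Eva has the largest value, 13, making it the main broker — the node through which the most shortest paths run.

Eva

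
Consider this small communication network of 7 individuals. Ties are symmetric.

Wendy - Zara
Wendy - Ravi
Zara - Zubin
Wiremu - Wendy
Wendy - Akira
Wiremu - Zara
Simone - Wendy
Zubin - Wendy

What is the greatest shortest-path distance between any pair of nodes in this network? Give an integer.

2

Eccentricity of each node (its greatest distance to any other): Akira:2, Ravi:2, Simone:2, Wendy:1, Wiremu:2, Zara:2, Zubin:2.
The maximum eccentricity is 2, realized for instance by the pair Akira–Zubin via Akira – Wendy – Zubin. So the diameter is 2.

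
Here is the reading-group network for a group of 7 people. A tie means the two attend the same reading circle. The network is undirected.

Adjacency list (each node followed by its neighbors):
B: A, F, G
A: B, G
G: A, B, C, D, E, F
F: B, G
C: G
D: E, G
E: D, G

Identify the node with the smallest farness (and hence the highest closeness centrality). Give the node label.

G

Farness (sum of distances to all others) for each node — A:10, B:9, C:11, D:10, E:10, F:10, G:6.
The smallest farness is 6, for G, so G has the highest closeness.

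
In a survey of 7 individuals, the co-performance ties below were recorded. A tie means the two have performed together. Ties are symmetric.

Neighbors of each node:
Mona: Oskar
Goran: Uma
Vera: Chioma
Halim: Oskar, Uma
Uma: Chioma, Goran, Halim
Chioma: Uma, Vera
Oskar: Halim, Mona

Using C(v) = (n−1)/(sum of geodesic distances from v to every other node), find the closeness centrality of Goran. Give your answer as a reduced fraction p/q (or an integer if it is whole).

2/5

Distances from Goran: Chioma:2, Halim:2, Mona:4, Oskar:3, Uma:1, Vera:3. Sum = 15.
n = 7, so closeness = 6/15 = 2/5.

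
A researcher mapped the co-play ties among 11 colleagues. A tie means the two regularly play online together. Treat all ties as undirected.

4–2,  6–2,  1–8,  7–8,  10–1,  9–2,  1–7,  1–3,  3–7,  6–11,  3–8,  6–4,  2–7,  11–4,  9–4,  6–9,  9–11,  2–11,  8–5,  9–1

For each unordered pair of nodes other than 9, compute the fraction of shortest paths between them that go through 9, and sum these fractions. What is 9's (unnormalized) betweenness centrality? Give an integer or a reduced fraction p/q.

23/2

Pairs whose geodesics pass through 9 — 3–6: 1/2; 3–4: 1/2; 3–11: 1/2; 1–2: 1/2; 1–6: 1; 1–4: 1; 1–11: 1; 5–6: 1/2; 5–4: 1/2; 5–11: 1/2; 8–6: 1/2; 8–4: 1/2; 8–11: 1/2; 10–2: 1/2 … (+3 more pairs).
All other pairs contribute 0.
Summing the contributions gives betweenness(9) = 23/2.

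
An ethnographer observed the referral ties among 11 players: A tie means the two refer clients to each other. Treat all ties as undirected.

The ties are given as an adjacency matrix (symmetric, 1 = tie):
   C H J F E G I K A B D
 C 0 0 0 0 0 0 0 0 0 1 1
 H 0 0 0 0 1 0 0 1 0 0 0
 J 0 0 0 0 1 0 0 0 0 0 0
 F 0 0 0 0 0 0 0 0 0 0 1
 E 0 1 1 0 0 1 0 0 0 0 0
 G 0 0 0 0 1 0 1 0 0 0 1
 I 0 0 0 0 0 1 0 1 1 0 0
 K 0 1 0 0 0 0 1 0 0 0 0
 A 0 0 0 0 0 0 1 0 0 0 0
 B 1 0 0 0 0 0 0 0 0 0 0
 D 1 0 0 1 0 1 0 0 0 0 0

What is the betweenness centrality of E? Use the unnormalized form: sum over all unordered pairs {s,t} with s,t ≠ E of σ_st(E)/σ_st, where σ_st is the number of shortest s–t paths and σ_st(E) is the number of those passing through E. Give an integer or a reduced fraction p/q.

Pairs whose geodesics pass through E — C–H: 1; C–J: 1; H–J: 1; H–F: 1; H–G: 1; H–B: 1; H–D: 1; J–F: 1; J–G: 1; J–I: 1; J–K: 1; J–A: 1; J–B: 1; J–D: 1.
All other pairs contribute 0.
Summing the contributions gives betweenness(E) = 14.

14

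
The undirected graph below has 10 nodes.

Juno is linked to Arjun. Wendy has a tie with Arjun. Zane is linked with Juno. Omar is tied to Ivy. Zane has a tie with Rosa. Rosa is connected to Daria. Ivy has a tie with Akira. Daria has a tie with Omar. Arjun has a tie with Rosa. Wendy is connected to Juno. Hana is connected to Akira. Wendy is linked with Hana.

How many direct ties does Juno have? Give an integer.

3

Juno is directly tied to Arjun, Wendy, and Zane. That is 3 neighbors, so the degree of Juno is 3.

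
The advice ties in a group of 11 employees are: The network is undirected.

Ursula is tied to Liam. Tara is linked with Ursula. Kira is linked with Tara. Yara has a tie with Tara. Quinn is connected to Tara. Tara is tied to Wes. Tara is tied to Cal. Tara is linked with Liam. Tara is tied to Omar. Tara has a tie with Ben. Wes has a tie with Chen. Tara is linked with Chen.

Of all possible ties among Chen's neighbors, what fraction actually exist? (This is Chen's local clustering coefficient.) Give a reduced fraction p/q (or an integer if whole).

1

Chen's neighbors: Tara and Wes (k = 2).
Possible neighbor pairs: C(2,2) = 1. Edges among them: Tara–Wes → e = 1.
Clustering(Chen) = 1/1.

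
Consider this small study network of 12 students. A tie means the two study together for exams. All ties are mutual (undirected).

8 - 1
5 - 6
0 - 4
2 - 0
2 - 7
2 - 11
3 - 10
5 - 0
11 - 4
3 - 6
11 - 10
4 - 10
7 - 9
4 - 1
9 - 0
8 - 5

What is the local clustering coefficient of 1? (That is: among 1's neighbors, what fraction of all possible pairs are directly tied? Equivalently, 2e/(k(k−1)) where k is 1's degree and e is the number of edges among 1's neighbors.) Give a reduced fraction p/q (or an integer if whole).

1's neighbors: 4 and 8 (k = 2).
Possible neighbor pairs: C(2,2) = 1. Edges among them: none → e = 0.
Clustering(1) = 0/1.

0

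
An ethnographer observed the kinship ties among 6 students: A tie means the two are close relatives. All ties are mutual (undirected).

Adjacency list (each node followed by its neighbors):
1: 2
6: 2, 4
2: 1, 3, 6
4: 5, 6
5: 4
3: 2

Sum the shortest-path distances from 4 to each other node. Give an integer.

10

Distances from 4: 1:3, 2:2, 3:3, 5:1, 6:1.
Sum = 3 + 2 + 3 + 1 + 1 = 10.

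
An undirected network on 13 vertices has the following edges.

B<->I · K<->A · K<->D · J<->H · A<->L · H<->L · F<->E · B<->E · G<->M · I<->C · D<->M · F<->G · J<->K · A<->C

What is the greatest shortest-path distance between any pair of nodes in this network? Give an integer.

Eccentricity of each node (its greatest distance to any other): A:5, B:5, C:5, D:5, E:6, F:6, G:5, H:6, I:5, J:6, K:5, L:6, M:5.
The maximum eccentricity is 6, realized for instance by the pair F–L via F – G – M – D – K – A – L. So the diameter is 6.

6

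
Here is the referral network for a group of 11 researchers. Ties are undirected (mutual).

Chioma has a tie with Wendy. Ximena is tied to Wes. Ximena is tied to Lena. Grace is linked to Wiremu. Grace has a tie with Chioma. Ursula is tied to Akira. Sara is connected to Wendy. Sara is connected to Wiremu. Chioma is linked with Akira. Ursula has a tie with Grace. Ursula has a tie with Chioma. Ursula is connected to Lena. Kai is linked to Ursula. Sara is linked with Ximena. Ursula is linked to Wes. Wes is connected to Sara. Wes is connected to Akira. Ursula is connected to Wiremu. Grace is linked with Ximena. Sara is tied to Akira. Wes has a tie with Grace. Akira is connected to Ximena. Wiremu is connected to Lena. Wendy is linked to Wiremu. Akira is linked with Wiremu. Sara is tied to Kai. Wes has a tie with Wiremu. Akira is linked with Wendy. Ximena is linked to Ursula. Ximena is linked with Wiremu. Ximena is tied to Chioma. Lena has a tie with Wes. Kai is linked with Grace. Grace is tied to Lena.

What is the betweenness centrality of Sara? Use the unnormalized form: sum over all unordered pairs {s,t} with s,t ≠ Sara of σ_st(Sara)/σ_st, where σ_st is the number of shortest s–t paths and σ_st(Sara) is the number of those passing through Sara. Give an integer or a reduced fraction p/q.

Pairs whose geodesics pass through Sara — Akira–Kai: 1/2; Ximena–Kai: 1/3; Ximena–Wendy: 1/4; Wes–Kai: 1/3; Wes–Wendy: 1/3; Wiremu–Kai: 1/3; Kai–Wendy: 1.
All other pairs contribute 0.
Summing the contributions gives betweenness(Sara) = 37/12.

37/12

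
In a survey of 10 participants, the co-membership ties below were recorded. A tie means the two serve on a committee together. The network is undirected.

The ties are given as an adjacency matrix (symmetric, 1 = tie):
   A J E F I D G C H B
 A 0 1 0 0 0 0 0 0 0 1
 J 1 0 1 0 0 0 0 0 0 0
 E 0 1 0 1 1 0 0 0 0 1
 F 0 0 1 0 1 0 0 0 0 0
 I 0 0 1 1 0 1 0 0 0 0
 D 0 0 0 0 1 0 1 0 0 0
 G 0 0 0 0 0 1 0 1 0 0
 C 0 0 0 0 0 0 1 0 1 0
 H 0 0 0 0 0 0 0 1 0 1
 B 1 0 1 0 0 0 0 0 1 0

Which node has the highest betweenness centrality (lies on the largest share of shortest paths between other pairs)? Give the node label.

E

Unnormalized betweenness of each node: A:3/2, B:23/2, C:4, D:11/2, E:14, F:0, G:7/2, H:13/2, I:17/2, J:2.
E has the largest value, 14, making it the main broker — the node through which the most shortest paths run.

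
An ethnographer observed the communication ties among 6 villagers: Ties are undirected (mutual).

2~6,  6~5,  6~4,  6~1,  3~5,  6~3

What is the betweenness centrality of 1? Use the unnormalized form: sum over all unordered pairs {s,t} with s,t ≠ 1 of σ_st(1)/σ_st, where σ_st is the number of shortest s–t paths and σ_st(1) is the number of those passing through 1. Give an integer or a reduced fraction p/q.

No shortest path between any pair of other nodes passes through 1.
Summing the contributions gives betweenness(1) = 0.

0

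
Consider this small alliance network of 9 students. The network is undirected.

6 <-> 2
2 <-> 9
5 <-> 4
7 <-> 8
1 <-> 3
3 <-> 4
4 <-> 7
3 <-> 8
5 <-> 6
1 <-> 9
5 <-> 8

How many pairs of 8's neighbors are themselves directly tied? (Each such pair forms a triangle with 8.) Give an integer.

0

8's neighbors are 3, 5, and 7, but none of them are tied to each other, so no triangle contains 8.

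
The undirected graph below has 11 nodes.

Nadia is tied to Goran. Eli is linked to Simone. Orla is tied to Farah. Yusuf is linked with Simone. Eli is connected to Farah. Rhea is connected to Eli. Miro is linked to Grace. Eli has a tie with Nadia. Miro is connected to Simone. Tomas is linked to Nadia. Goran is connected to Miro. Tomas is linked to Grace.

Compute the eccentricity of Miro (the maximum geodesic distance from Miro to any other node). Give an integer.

4

Distances from Miro: Eli:2, Farah:3, Goran:1, Grace:1, Nadia:2, Orla:4, Rhea:3, Simone:1, Tomas:2, Yusuf:2.
The largest is 4 (to Orla), so the eccentricity of Miro is 4.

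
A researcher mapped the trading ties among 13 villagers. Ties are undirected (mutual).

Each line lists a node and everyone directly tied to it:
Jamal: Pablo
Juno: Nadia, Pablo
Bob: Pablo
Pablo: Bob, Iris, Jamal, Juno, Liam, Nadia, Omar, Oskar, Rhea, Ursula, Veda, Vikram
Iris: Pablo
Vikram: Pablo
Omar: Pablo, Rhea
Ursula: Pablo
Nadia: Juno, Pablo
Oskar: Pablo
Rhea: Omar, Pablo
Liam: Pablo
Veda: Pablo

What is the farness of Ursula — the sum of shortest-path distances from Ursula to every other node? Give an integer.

Distances from Ursula: Bob:2, Iris:2, Jamal:2, Juno:2, Liam:2, Nadia:2, Omar:2, Oskar:2, Pablo:1, Rhea:2, Veda:2, Vikram:2.
Sum = 2 + 2 + 2 + 2 + 2 + 2 + 2 + 2 + 1 + 2 + 2 + 2 = 23.

23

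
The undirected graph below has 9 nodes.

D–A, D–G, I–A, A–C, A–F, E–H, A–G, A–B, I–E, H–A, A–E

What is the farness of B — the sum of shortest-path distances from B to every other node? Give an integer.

15

Distances from B: A:1, C:2, D:2, E:2, F:2, G:2, H:2, I:2.
Sum = 1 + 2 + 2 + 2 + 2 + 2 + 2 + 2 = 15.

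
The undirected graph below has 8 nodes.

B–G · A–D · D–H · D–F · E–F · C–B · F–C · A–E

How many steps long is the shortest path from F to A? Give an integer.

One shortest route is F – E – A, which uses 2 edges, and F and A are not directly tied, so nothing shorter exists. So d(F,A) = 2.

2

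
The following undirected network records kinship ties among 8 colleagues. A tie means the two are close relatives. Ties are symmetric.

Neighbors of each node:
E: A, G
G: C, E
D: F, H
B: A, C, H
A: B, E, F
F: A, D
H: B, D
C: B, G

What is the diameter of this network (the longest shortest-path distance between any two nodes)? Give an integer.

Eccentricity of each node (its greatest distance to any other): A:2, B:2, C:3, D:4, E:3, F:3, G:4, H:3.
The maximum eccentricity is 4, realized for instance by the pair G–D via G – E – A – F – D. So the diameter is 4.

4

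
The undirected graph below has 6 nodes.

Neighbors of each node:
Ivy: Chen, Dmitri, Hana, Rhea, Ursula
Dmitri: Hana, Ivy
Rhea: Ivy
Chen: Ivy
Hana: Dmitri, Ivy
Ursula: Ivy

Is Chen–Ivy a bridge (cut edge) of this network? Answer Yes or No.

Without the Chen–Ivy edge there is no alternate route between Chen and Ivy, so the network disconnects. It is a bridge.

Yes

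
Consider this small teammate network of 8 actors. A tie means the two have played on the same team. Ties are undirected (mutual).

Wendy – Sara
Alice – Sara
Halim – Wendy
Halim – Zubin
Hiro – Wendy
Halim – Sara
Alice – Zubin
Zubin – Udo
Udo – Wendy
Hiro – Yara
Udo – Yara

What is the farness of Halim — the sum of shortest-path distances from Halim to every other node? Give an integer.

12

Distances from Halim: Alice:2, Hiro:2, Sara:1, Udo:2, Wendy:1, Yara:3, Zubin:1.
Sum = 2 + 2 + 1 + 2 + 1 + 3 + 1 = 12.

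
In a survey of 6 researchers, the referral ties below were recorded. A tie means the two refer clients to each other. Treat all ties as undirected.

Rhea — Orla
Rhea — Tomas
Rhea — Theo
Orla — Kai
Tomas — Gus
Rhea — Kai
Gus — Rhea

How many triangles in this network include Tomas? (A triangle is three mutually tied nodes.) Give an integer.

Tomas's neighbors: Gus and Rhea.
Neighbor pairs that are themselves tied: Tomas–Gus–Rhea. Each forms one triangle with Tomas, for 1 in total.

1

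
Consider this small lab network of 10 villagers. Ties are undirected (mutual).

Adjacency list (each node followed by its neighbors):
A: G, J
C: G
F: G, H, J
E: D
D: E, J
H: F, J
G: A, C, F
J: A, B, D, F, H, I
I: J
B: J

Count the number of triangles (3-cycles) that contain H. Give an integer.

H's neighbors: F and J.
Neighbor pairs that are themselves tied: H–F–J. Each forms one triangle with H, for 1 in total.

1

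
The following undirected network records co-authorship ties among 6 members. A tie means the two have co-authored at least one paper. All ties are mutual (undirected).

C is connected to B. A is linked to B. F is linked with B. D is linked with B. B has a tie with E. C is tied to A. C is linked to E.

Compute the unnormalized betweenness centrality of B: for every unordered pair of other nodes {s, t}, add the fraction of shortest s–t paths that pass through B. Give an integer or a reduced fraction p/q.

Pairs whose geodesics pass through B — A–F: 1; A–D: 1; A–E: 1/2; F–C: 1; F–D: 1; F–E: 1; C–D: 1; D–E: 1.
All other pairs contribute 0.
Summing the contributions gives betweenness(B) = 15/2.

15/2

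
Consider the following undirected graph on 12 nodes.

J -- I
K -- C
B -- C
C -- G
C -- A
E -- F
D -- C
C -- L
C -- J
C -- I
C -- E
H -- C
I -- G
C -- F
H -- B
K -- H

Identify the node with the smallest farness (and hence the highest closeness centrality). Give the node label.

C

Farness (sum of distances to all others) for each node — A:21, B:20, C:11, D:21, E:20, F:20, G:20, H:19, I:19, J:20, K:20, L:21.
The smallest farness is 11, for C, so C has the highest closeness.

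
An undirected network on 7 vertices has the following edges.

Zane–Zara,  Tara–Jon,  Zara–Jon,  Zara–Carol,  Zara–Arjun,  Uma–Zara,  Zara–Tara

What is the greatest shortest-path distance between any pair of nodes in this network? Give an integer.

2

Eccentricity of each node (its greatest distance to any other): Arjun:2, Carol:2, Jon:2, Tara:2, Uma:2, Zane:2, Zara:1.
The maximum eccentricity is 2, realized for instance by the pair Jon–Carol via Jon – Zara – Carol. So the diameter is 2.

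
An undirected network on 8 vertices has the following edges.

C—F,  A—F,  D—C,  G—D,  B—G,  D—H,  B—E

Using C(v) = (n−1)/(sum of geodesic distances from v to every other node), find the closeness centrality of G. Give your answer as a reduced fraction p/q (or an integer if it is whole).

Distances from G: A:4, B:1, C:2, D:1, E:2, F:3, H:2. Sum = 15.
n = 8, so closeness = 7/15.

7/15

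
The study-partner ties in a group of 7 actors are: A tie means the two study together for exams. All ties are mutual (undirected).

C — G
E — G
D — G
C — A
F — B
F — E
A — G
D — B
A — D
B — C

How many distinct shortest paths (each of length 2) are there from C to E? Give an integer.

1

The shortest distance is 2, and the only length-2 path is C–G–E. So there is exactly 1 shortest path.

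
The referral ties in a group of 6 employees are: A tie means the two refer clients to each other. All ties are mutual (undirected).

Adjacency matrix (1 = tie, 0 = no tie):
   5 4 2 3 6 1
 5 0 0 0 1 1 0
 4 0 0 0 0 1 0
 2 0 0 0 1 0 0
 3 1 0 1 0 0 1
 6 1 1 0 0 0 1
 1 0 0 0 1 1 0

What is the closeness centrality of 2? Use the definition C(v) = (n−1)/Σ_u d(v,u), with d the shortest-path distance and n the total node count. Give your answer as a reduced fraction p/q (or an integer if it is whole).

Distances from 2: 1:2, 3:1, 4:4, 5:2, 6:3. Sum = 12.
n = 6, so closeness = 5/12.

5/12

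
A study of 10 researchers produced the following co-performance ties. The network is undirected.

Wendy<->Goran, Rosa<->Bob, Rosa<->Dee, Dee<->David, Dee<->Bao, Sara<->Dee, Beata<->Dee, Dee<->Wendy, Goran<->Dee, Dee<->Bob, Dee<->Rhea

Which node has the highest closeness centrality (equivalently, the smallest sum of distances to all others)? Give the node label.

Farness (sum of distances to all others) for each node — Bao:17, Beata:17, Bob:16, David:17, Dee:9, Goran:16, Rhea:17, Rosa:16, Sara:17, Wendy:16.
The smallest farness is 9, for Dee, so Dee has the highest closeness.

Dee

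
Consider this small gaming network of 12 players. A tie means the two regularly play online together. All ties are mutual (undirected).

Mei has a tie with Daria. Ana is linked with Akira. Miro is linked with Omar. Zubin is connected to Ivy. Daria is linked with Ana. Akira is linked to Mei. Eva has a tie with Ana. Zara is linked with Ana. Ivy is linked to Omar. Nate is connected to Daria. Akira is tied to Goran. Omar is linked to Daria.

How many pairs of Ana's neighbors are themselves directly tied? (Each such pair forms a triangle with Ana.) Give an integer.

Ana's neighbors are Akira, Daria, Eva, and Zara, but none of them are tied to each other, so no triangle contains Ana.

0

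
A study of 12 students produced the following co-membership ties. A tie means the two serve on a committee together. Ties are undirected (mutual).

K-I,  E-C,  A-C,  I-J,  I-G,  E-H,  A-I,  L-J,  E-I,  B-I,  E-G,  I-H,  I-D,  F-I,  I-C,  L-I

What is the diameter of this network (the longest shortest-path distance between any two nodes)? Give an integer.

2

Eccentricity of each node (its greatest distance to any other): A:2, B:2, C:2, D:2, E:2, F:2, G:2, H:2, I:1, J:2, K:2, L:2.
The maximum eccentricity is 2, realized for instance by the pair C–J via C – I – J. So the diameter is 2.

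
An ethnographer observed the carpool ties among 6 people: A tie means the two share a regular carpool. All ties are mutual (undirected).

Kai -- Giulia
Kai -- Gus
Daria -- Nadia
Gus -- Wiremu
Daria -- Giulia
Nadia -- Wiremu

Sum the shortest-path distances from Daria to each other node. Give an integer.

9

Distances from Daria: Giulia:1, Gus:3, Kai:2, Nadia:1, Wiremu:2.
Sum = 1 + 3 + 2 + 1 + 2 = 9.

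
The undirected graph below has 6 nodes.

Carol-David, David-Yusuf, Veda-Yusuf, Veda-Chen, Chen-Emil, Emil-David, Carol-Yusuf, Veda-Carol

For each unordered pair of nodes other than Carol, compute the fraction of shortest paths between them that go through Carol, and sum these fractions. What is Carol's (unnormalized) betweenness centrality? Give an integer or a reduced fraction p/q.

1/2

Pairs whose geodesics pass through Carol — Veda–David: 1/2.
All other pairs contribute 0.
Summing the contributions gives betweenness(Carol) = 1/2.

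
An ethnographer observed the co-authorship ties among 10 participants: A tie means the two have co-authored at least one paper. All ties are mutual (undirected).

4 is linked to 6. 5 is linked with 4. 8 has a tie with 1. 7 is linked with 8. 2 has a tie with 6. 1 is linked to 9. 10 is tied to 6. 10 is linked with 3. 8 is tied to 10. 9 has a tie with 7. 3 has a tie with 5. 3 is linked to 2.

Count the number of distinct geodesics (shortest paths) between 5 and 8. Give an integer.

1

The shortest distance is 3, and the only length-3 path is 5–3–10–8. So there is exactly 1 shortest path.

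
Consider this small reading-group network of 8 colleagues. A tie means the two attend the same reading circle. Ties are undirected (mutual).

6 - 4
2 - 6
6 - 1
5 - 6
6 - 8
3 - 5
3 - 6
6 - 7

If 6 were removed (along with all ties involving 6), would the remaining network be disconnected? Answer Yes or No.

Removing 6 leaves {3 and 5} with no path to {8}, so the network splits into 6 components. 6 is a cut vertex.

Yes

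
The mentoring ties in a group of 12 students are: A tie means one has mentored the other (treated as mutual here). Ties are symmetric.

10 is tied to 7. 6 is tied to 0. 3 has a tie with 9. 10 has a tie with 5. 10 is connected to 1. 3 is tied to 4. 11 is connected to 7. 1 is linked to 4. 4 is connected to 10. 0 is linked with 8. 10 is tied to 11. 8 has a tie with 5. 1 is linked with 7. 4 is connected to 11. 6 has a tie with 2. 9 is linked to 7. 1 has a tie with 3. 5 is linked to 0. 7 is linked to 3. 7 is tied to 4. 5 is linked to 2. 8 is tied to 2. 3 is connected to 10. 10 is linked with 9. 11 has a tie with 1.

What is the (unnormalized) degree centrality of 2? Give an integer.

2 is directly tied to 5, 6, and 8. That is 3 neighbors, so the degree of 2 is 3.

3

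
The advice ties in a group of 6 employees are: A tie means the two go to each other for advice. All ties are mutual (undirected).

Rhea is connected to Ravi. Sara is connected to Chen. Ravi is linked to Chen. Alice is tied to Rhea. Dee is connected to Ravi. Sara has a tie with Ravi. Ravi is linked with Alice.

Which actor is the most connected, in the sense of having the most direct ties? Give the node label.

Degrees — Alice:2, Chen:2, Dee:1, Ravi:5, Rhea:2, Sara:2.
The maximum is 5, attained only by Ravi.

Ravi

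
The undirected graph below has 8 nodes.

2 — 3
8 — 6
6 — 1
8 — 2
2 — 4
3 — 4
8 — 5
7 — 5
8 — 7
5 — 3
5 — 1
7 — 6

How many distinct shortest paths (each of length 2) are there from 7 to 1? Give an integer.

2

The shortest distance is 2. The length-2 paths are: 7–5–1; 7–6–1.
That gives 2 distinct shortest paths.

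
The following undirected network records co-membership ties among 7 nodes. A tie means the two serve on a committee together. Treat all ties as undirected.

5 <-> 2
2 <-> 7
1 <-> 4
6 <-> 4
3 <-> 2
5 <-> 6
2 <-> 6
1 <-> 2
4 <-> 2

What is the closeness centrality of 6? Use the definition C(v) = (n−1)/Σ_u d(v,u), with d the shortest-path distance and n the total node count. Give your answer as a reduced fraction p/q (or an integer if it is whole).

Distances from 6: 1:2, 2:1, 3:2, 4:1, 5:1, 7:2. Sum = 9.
n = 7, so closeness = 6/9 = 2/3.

2/3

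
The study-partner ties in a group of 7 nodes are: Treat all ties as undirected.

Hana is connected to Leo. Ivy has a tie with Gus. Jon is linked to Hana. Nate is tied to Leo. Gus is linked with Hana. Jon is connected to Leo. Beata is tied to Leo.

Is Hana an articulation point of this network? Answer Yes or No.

Yes

Removing Hana leaves {Beata, Jon, Leo, and Nate} with no path to {Gus and Ivy}, so the network splits into 2 components. Hana is a cut vertex.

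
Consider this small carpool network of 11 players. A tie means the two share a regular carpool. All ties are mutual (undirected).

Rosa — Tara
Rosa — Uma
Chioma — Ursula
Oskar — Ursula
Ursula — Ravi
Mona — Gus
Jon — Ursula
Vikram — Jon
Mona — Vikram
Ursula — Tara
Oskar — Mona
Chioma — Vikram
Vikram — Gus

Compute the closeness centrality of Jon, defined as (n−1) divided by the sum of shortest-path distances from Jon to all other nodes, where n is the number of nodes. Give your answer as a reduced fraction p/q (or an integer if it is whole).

Distances from Jon: Chioma:2, Gus:2, Mona:2, Oskar:2, Ravi:2, Rosa:3, Tara:2, Uma:4, Ursula:1, Vikram:1. Sum = 21.
n = 11, so closeness = 10/21.

10/21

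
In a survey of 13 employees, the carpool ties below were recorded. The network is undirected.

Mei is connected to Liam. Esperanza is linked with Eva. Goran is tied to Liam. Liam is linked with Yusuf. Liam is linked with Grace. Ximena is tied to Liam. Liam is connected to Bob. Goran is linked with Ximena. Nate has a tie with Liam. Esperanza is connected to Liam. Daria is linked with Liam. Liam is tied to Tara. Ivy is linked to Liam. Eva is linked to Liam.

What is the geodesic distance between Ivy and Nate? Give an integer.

One shortest route is Ivy – Liam – Nate, which uses 2 edges, and Ivy and Nate are not directly tied, so nothing shorter exists. So d(Ivy,Nate) = 2.

2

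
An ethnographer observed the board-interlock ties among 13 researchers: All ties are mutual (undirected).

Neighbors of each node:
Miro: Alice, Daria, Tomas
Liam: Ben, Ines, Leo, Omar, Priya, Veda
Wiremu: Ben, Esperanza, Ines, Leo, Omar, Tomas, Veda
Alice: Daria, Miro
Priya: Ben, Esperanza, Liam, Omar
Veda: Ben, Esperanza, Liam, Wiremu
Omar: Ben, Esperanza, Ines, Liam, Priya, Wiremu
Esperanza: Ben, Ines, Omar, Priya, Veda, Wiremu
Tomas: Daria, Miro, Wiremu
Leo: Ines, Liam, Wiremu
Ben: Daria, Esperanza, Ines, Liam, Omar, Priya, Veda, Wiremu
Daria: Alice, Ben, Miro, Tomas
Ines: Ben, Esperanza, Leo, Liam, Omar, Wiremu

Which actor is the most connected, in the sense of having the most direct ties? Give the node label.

Degrees — Alice:2, Ben:8, Daria:4, Esperanza:6, Ines:6, Leo:3, Liam:6, Miro:3, Omar:6, Priya:4, Tomas:3, Veda:4, Wiremu:7.
The maximum is 8, attained only by Ben.

Ben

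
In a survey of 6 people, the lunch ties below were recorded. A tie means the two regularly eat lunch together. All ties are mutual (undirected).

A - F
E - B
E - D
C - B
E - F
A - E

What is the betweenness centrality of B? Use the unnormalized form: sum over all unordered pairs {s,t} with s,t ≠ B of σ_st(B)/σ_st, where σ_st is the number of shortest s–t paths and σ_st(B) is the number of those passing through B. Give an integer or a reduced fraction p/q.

4

Pairs whose geodesics pass through B — F–C: 1; A–C: 1; C–D: 1; C–E: 1.
All other pairs contribute 0.
Summing the contributions gives betweenness(B) = 4.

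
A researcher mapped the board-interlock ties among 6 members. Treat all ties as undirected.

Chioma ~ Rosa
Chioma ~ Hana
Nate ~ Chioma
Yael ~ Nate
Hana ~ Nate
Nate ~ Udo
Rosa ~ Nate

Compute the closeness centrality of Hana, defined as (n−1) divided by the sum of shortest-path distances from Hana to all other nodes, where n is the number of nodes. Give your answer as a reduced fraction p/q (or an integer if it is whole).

Distances from Hana: Chioma:1, Nate:1, Rosa:2, Udo:2, Yael:2. Sum = 8.
n = 6, so closeness = 5/8.

5/8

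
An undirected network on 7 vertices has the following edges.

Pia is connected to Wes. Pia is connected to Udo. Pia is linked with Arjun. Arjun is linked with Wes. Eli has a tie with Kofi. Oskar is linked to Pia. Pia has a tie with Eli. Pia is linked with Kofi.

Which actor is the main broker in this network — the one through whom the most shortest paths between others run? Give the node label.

Pia

Unnormalized betweenness of each node: Arjun:0, Eli:0, Kofi:0, Oskar:0, Pia:13, Udo:0, Wes:0.
Pia has the largest value, 13, making it the main broker — the node through which the most shortest paths run.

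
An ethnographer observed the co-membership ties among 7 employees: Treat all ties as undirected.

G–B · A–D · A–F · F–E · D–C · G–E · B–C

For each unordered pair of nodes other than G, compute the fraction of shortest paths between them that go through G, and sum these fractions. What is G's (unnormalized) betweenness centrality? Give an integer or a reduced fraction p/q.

Pairs whose geodesics pass through G — B–F: 1; B–E: 1; C–E: 1.
All other pairs contribute 0.
Summing the contributions gives betweenness(G) = 3.

3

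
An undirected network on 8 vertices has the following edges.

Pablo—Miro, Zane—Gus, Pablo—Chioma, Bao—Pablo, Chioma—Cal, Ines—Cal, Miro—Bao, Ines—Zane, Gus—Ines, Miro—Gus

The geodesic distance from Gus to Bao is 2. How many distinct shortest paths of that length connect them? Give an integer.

The shortest distance is 2, and the only length-2 path is Gus–Miro–Bao. So there is exactly 1 shortest path.

1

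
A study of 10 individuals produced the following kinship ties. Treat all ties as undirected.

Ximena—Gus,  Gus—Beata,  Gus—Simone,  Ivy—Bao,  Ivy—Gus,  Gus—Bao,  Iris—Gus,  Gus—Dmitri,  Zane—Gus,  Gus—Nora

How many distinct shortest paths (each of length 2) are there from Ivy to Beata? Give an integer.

The shortest distance is 2, and the only length-2 path is Ivy–Gus–Beata. So there is exactly 1 shortest path.

1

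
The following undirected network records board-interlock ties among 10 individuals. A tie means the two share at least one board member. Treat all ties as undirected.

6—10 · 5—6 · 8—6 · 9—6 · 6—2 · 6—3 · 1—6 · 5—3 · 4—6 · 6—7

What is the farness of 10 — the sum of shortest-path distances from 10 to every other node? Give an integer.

Distances from 10: 1:2, 2:2, 3:2, 4:2, 5:2, 6:1, 7:2, 8:2, 9:2.
Sum = 2 + 2 + 2 + 2 + 2 + 1 + 2 + 2 + 2 = 17.

17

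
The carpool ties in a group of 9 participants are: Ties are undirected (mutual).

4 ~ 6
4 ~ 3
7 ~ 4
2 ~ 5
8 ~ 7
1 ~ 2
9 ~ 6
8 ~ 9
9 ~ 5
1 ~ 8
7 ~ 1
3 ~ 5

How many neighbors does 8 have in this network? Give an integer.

8 is directly tied to 1, 7, and 9. That is 3 neighbors, so the degree of 8 is 3.

3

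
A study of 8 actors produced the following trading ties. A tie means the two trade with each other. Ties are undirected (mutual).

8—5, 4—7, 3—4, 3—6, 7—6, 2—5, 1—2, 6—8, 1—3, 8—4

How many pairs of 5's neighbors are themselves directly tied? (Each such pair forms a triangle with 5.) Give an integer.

5's neighbors are 2 and 8, but none of them are tied to each other, so no triangle contains 5.

0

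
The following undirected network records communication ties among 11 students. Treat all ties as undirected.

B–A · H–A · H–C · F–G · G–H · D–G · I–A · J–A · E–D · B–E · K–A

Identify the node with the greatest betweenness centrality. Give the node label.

A

Unnormalized betweenness of each node: A:28, B:7, C:0, D:4, E:4, F:0, G:14, H:20, I:0, J:0, K:0.
A has the largest value, 28, making it the main broker — the node through which the most shortest paths run.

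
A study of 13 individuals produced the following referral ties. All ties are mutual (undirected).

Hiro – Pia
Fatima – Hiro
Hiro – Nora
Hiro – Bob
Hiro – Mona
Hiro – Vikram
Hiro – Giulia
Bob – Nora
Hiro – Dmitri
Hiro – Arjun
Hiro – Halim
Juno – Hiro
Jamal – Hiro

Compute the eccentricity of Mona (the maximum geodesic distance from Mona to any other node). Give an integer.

2

Distances from Mona: Arjun:2, Bob:2, Dmitri:2, Fatima:2, Giulia:2, Halim:2, Hiro:1, Jamal:2, Juno:2, Nora:2, Pia:2, Vikram:2.
The largest is 2 (to Halim, Arjun, Fatima, Juno, Jamal, Dmitri, Vikram, Nora, Giulia, Pia, and Bob), so the eccentricity of Mona is 2.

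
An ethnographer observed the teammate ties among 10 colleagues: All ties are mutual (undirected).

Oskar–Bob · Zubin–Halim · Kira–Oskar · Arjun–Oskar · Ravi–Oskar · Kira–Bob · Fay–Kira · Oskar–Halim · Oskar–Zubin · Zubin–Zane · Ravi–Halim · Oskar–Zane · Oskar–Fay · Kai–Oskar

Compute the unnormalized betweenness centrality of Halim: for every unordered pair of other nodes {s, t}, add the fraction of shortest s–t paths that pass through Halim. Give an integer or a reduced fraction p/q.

1/2

Pairs whose geodesics pass through Halim — Ravi–Zubin: 1/2.
All other pairs contribute 0.
Summing the contributions gives betweenness(Halim) = 1/2.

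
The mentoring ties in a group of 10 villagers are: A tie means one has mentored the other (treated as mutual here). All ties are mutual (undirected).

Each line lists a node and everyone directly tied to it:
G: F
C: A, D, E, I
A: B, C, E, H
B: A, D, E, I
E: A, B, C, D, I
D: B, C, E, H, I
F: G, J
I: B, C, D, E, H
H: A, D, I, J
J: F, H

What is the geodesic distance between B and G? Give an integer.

5

One shortest route is B – D – H – J – F – G, which uses 5 edges, and at distance 4 from B we only reach {F}, which does not include G. So d(B,G) = 5.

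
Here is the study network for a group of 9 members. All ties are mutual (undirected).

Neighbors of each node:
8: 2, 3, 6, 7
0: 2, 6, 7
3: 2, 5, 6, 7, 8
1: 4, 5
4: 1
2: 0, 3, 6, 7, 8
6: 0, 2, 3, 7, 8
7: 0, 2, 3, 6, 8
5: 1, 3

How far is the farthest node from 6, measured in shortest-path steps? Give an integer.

Distances from 6: 0:1, 1:3, 2:1, 3:1, 4:4, 5:2, 7:1, 8:1.
The largest is 4 (to 4), so the eccentricity of 6 is 4.

4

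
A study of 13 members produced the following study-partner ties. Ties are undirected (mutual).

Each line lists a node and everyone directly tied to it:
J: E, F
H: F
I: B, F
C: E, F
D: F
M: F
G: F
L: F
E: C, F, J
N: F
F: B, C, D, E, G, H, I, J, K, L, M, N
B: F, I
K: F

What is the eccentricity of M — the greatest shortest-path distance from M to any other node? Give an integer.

2

Distances from M: B:2, C:2, D:2, E:2, F:1, G:2, H:2, I:2, J:2, K:2, L:2, N:2.
The largest is 2 (to L, K, I, B, J, G, C, H, E, N, and D), so the eccentricity of M is 2.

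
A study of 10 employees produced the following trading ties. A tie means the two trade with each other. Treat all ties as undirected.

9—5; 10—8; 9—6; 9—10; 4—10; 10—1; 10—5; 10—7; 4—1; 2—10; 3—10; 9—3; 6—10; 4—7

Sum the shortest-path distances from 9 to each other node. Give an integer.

Distances from 9: 1:2, 2:2, 3:1, 4:2, 5:1, 6:1, 7:2, 8:2, 10:1.
Sum = 2 + 2 + 1 + 2 + 1 + 1 + 2 + 2 + 1 = 14.

14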